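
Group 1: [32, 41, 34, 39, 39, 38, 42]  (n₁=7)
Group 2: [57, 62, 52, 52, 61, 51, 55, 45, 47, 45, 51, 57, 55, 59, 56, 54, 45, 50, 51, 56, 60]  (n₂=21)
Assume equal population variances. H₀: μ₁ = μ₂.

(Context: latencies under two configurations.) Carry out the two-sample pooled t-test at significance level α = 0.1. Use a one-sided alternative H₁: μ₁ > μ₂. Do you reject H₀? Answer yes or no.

x̄₁=37.857, s₁=3.625, n₁=7
x̄₂=53.381, s₂=5.181, n₂=21
s_p² = [6·3.625² + 20·5.181²]/26 = 23.6850
SE = √(s_p²·(1/7+1/21)) = 2.1240
t = (37.857−53.381)/2.1240 = -7.3087
df = 26
p-value (one-sided, H₁ greater) = 1.00000
At α=0.1: p ≥ α → fail to reject H₀

reject H₀: no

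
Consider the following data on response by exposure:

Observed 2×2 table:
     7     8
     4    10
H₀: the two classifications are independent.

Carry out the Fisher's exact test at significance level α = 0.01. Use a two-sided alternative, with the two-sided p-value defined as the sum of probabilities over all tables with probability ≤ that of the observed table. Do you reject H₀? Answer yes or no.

reject H₀: no

Margins: r₁=15, r₂=14, c₁=11, c₂=18, n=29
p_obs = C(15,7)·C(14,4)/C(29,11); sum pmf over tables with pmf ≤ p_obs
p-value (two-sided) = 0.44973
At α=0.01: p ≥ α → fail to reject H₀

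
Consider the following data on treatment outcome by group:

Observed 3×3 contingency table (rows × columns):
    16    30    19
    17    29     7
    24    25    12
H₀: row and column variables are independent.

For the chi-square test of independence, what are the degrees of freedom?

degrees of freedom = 4

df = (r−1)(c−1) = (3−1)·(3−1) = 4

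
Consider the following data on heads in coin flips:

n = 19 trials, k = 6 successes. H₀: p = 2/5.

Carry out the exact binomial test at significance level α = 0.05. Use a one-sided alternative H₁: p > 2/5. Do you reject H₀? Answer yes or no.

reject H₀: no

Exact binomial: n=19, k=6, p₀=2/5=0.4000
P(X≥6) from Σ C(n,i)·p₀^i·(1−p₀)^(n−i)
p-value (one-sided, H₁ greater) = 0.83708
At α=0.05: p ≥ α → fail to reject H₀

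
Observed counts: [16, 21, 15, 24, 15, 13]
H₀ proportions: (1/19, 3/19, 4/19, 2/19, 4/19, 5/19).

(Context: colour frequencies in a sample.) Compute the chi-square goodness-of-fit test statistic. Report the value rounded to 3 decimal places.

n = 104; E_i = n·p_i = [5.47, 16.42, 21.89, 10.95, 21.89, 27.37]
χ² = (16−5.47)²/5.47 + (21−16.42)²/16.42 + (15−21.89)²/21.89 + (24−10.95)²/10.95 + (15−21.89)²/21.89 + (13−27.37)²/27.37 = 48.9683
df = 5

test statistic = 48.968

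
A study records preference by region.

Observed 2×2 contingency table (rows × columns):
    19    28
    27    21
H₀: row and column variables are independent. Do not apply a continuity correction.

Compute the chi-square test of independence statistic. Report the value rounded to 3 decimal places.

test statistic = 2.381

Row totals [47, 48], col totals [46, 49], n=95
χ² = (19−22.76)²/22.76 + (28−24.24)²/24.24 + (27−23.24)²/23.24 + (21−24.76)²/24.76 = 2.3810
df = 1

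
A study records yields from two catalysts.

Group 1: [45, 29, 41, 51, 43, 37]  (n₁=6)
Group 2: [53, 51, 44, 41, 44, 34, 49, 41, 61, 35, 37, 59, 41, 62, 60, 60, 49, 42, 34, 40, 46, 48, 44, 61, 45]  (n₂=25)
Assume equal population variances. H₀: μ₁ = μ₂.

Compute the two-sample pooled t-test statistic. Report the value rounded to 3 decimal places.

test statistic = -1.564

x̄₁=41.000, s₁=7.483, n₁=6
x̄₂=47.240, s₂=9.024, n₂=25
s_p² = [5·7.483² + 24·9.024²]/29 = 77.0538
SE = √(s_p²·(1/6+1/25)) = 3.9905
t = (41.000−47.240)/3.9905 = -1.5637
df = 29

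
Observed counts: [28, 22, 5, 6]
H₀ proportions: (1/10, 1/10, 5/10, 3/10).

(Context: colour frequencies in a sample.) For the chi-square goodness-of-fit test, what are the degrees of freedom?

degrees of freedom = 3

df = k − 1 = 4 − 1 = 3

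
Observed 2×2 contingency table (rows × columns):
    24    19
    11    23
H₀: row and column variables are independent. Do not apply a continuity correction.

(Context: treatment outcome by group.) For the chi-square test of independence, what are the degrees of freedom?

degrees of freedom = 1

df = (r−1)(c−1) = (2−1)·(2−1) = 1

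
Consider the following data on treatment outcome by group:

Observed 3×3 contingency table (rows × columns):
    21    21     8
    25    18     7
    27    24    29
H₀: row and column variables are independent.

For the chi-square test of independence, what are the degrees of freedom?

degrees of freedom = 4

df = (r−1)(c−1) = (3−1)·(3−1) = 4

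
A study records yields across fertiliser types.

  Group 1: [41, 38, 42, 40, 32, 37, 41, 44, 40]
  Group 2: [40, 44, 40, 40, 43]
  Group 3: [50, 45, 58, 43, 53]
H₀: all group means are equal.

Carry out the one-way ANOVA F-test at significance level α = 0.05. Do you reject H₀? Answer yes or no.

Group means [39.44, 41.40, 49.80], grand mean 42.684
SSB = Σnᵢ(x̄ᵢ−x̄)² = 355.883; SSW = ΣΣ(x−x̄ᵢ)² = 258.222
MSB = 355.883/2 = 177.9415; MSW = 258.222/16 = 16.1389
F = MSB/MSW = 11.0256
df = (2, 16)
p-value (upper-tail) = 0.00098
At α=0.05: p < α → reject H₀

reject H₀: yes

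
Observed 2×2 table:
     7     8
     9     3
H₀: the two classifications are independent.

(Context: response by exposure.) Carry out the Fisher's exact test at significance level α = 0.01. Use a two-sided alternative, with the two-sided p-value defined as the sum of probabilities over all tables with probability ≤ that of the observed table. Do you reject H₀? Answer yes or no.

Margins: r₁=15, r₂=12, c₁=16, c₂=11, n=27
p_obs = C(15,7)·C(12,9)/C(27,16); sum pmf over tables with pmf ≤ p_obs
p-value (two-sided) = 0.23883
At α=0.01: p ≥ α → fail to reject H₀

reject H₀: no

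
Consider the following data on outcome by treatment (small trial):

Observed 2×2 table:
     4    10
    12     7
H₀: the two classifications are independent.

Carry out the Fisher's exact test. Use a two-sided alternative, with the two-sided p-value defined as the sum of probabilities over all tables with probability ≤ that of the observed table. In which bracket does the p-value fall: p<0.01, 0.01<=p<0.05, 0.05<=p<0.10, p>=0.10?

p-value bracket: 0.05<=p<0.10

Margins: r₁=14, r₂=19, c₁=16, c₂=17, n=33
p_obs = C(14,4)·C(19,12)/C(33,16); sum pmf over tables with pmf ≤ p_obs
p-value (two-sided) = 0.07986
→ bracket: 0.05<=p<0.10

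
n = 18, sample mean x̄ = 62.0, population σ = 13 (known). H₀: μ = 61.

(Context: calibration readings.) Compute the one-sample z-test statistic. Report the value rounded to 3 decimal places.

SE = σ/√n = 13/√18 = 3.0641
z = (x̄−μ₀)/SE = (62.0−61)/3.0641 = 0.3264

test statistic = 0.326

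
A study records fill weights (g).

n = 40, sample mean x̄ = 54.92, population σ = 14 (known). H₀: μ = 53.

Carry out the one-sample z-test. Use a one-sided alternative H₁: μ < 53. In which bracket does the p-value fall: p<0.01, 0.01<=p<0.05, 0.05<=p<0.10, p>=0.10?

SE = σ/√n = 14/√40 = 2.2136
z = (x̄−μ₀)/SE = (54.92−53)/2.2136 = 0.8674
p-value (one-sided, H₁ less) = 0.80713
→ bracket: p>=0.10

p-value bracket: p>=0.10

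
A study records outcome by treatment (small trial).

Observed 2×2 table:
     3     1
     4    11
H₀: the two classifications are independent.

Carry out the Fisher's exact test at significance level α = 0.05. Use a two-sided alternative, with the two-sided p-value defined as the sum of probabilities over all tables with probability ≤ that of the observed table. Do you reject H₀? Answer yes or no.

reject H₀: no

Margins: r₁=4, r₂=15, c₁=7, c₂=12, n=19
p_obs = C(4,3)·C(15,4)/C(19,7); sum pmf over tables with pmf ≤ p_obs
p-value (two-sided) = 0.11739
At α=0.05: p ≥ α → fail to reject H₀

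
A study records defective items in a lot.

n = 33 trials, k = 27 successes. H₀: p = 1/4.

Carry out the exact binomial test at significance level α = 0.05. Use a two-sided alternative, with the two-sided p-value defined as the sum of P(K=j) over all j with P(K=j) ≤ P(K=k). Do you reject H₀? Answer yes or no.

reject H₀: yes

Exact binomial: n=33, k=27, p₀=1/4=0.2500
P(X=j) = C(n,j)·p₀^j·(1−p₀)^(n−j); p = Σ P(X=j) over j with P(X=j) ≤ P(X=27)
p-value (two-sided) = 0.00000
At α=0.05: p < α → reject H₀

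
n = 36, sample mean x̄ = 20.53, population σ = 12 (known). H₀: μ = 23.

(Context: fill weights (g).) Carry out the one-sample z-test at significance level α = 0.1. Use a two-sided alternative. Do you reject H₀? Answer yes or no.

SE = σ/√n = 12/√36 = 2.0000
z = (x̄−μ₀)/SE = (20.53−23)/2.0000 = -1.2350
p-value (two-sided) = 0.21683
At α=0.1: p ≥ α → fail to reject H₀

reject H₀: no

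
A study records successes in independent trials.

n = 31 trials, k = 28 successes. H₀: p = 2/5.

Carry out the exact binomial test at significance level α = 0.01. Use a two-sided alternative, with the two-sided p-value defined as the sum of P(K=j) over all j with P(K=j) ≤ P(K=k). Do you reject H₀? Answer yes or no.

Exact binomial: n=31, k=28, p₀=2/5=0.4000
P(X=j) = C(n,j)·p₀^j·(1−p₀)^(n−j); p = Σ P(X=j) over j with P(X=j) ≤ P(X=28)
p-value (two-sided) = 0.00000
At α=0.01: p < α → reject H₀

reject H₀: yes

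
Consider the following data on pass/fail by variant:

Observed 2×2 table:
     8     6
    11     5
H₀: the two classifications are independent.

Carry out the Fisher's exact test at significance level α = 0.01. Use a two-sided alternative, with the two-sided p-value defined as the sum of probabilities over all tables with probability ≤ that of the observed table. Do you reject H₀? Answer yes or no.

reject H₀: no

Margins: r₁=14, r₂=16, c₁=19, c₂=11, n=30
p_obs = C(14,8)·C(16,11)/C(30,19); sum pmf over tables with pmf ≤ p_obs
p-value (two-sided) = 0.70652
At α=0.01: p ≥ α → fail to reject H₀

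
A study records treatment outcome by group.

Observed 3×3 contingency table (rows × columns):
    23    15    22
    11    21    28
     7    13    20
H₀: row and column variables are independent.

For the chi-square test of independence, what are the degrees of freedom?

df = (r−1)(c−1) = (3−1)·(3−1) = 4

degrees of freedom = 4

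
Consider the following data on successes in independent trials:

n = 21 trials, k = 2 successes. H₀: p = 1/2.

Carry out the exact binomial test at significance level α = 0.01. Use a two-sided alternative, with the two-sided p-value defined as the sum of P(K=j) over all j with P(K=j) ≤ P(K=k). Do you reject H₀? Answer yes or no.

reject H₀: yes

Exact binomial: n=21, k=2, p₀=1/2=0.5000
P(X=j) = C(n,j)·p₀^j·(1−p₀)^(n−j); p = Σ P(X=j) over j with P(X=j) ≤ P(X=2)
p-value (two-sided) = 0.00022
At α=0.01: p < α → reject H₀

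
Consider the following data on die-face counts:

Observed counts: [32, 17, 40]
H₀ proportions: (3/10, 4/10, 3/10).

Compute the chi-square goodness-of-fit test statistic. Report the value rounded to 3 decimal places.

n = 89; E_i = n·p_i = [26.70, 35.60, 26.70]
χ² = (32−26.70)²/26.70 + (17−35.60)²/35.60 + (40−26.70)²/26.70 = 17.3951
df = 2

test statistic = 17.395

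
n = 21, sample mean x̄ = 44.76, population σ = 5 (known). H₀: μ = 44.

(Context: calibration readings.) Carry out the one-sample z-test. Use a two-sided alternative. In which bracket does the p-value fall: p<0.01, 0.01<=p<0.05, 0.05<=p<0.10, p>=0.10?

p-value bracket: p>=0.10

SE = σ/√n = 5/√21 = 1.0911
z = (x̄−μ₀)/SE = (44.76−44)/1.0911 = 0.6966
p-value (two-sided) = 0.48608
→ bracket: p>=0.10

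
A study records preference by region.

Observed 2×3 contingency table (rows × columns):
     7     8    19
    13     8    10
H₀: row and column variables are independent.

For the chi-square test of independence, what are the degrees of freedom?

degrees of freedom = 2

df = (r−1)(c−1) = (2−1)·(3−1) = 2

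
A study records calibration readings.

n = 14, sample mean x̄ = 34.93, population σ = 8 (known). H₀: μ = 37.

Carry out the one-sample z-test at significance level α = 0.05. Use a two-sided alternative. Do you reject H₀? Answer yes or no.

SE = σ/√n = 8/√14 = 2.1381
z = (x̄−μ₀)/SE = (34.93−37)/2.1381 = -0.9682
p-value (two-sided) = 0.33297
At α=0.05: p ≥ α → fail to reject H₀

reject H₀: no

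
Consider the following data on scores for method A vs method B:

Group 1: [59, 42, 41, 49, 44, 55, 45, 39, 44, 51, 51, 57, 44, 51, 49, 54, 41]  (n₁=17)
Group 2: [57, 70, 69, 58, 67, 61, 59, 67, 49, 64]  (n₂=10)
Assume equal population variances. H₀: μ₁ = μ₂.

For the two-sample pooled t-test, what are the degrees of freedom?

degrees of freedom = 25

df = n₁ + n₂ − 2 = 17 + 10 − 2 = 25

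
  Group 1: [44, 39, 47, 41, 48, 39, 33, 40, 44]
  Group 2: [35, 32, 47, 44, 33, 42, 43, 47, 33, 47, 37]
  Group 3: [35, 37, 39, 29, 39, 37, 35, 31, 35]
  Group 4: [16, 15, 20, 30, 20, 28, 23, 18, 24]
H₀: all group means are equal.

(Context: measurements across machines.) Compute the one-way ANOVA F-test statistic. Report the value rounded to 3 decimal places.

Group means [41.67, 40.00, 35.22, 21.56], grand mean 34.895
SSB = Σnᵢ(x̄ᵢ−x̄)² = 2301.801; SSW = ΣΣ(x−x̄ᵢ)² = 847.778
MSB = 2301.801/3 = 767.2671; MSW = 847.778/34 = 24.9346
F = MSB/MSW = 30.7711
df = (3, 34)

test statistic = 30.771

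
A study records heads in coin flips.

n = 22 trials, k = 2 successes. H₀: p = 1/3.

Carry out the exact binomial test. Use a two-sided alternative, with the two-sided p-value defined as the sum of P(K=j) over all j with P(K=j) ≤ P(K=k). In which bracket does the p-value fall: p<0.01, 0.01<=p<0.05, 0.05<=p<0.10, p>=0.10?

p-value bracket: 0.01<=p<0.05

Exact binomial: n=22, k=2, p₀=1/3=0.3333
P(X=j) = C(n,j)·p₀^j·(1−p₀)^(n−j); p = Σ P(X=j) over j with P(X=j) ≤ P(X=2)
p-value (two-sided) = 0.01281
→ bracket: 0.01<=p<0.05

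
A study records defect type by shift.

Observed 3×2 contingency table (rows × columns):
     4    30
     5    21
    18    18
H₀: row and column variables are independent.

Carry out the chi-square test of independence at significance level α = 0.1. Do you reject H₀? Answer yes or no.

Row totals [34, 26, 36], col totals [27, 69], n=96
χ² = (4−9.56)²/9.56 + (30−24.44)²/24.44 + (5−7.31)²/7.31 + (21−18.69)²/18.69 + (18−10.12)²/10.12 + (18−25.88)²/25.88 = 14.0411
df = 2
p-value (upper-tail) = 0.00089
At α=0.1: p < α → reject H₀

reject H₀: yes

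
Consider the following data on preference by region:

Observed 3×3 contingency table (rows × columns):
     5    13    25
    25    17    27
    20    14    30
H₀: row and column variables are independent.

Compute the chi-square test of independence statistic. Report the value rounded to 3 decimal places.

Row totals [43, 69, 64], col totals [50, 44, 82], n=176
χ² = (5−12.22)²/12.22 + (13−10.75)²/10.75 + (25−20.03)²/20.03 + (25−19.60)²/19.60 + (17−17.25)²/17.25 + (27−32.15)²/32.15 + (20−18.18)²/18.18 + (14−16.00)²/16.00 + (30−29.82)²/29.82 = 8.7114
df = 4

test statistic = 8.711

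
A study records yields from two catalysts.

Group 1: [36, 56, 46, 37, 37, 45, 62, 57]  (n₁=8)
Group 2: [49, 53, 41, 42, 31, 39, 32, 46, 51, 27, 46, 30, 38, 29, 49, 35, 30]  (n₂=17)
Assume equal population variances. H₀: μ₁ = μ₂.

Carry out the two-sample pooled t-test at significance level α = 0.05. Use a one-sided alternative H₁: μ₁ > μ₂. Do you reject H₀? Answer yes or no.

x̄₁=47.000, s₁=10.226, n₁=8
x̄₂=39.294, s₂=8.608, n₂=17
s_p² = [7·10.226² + 16·8.608²]/23 = 83.3708
SE = √(s_p²·(1/8+1/17)) = 3.9148
t = (47.000−39.294)/3.9148 = 1.9684
df = 23
p-value (one-sided, H₁ greater) = 0.03059
At α=0.05: p < α → reject H₀

reject H₀: yes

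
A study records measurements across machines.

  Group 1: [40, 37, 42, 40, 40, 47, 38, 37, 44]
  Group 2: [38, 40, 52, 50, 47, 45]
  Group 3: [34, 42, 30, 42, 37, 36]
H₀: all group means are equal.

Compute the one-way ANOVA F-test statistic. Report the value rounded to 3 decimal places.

test statistic = 5.636

Group means [40.56, 45.33, 36.83], grand mean 40.857
SSB = Σnᵢ(x̄ᵢ−x̄)² = 218.183; SSW = ΣΣ(x−x̄ᵢ)² = 348.389
MSB = 218.183/2 = 109.0913; MSW = 348.389/18 = 19.3549
F = MSB/MSW = 5.6364
df = (2, 18)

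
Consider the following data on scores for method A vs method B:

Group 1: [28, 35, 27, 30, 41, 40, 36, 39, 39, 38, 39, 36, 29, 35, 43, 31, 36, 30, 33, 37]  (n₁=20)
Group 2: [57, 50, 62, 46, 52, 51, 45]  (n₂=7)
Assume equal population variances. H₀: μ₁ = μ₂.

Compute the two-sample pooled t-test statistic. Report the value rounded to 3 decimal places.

x̄₁=35.100, s₁=4.633, n₁=20
x̄₂=51.857, s₂=5.984, n₂=7
s_p² = [19·4.633² + 6·5.984²]/25 = 24.9063
SE = √(s_p²·(1/20+1/7)) = 2.1917
t = (35.100−51.857)/2.1917 = -7.6459
df = 25

test statistic = -7.646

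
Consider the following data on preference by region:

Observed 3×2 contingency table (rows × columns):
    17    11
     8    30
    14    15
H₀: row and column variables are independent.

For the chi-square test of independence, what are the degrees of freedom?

df = (r−1)(c−1) = (3−1)·(2−1) = 2

degrees of freedom = 2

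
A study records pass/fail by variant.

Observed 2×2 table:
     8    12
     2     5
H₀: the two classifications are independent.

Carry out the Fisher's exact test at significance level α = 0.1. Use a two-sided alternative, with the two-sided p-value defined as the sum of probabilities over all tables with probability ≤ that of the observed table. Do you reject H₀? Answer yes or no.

Margins: r₁=20, r₂=7, c₁=10, c₂=17, n=27
p_obs = C(20,8)·C(7,2)/C(27,10); sum pmf over tables with pmf ≤ p_obs
p-value (two-sided) = 0.67839
At α=0.1: p ≥ α → fail to reject H₀

reject H₀: no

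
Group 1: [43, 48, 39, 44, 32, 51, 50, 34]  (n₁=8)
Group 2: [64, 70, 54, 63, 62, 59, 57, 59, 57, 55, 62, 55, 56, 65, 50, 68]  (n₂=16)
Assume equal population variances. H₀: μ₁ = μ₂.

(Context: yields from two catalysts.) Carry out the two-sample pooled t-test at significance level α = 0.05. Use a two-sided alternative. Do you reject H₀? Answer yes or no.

reject H₀: yes

x̄₁=42.625, s₁=7.130, n₁=8
x̄₂=59.750, s₂=5.434, n₂=16
s_p² = [7·7.130² + 15·5.434²]/22 = 36.3125
SE = √(s_p²·(1/8+1/16)) = 2.6093
t = (42.625−59.750)/2.6093 = -6.5630
df = 22
p-value (two-sided) = 0.00000
At α=0.05: p < α → reject H₀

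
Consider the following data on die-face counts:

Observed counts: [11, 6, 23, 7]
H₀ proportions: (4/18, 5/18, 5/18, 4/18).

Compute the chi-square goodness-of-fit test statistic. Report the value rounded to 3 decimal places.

test statistic = 12.553

n = 47; E_i = n·p_i = [10.44, 13.06, 13.06, 10.44]
χ² = (11−10.44)²/10.44 + (6−13.06)²/13.06 + (23−13.06)²/13.06 + (7−10.44)²/10.44 = 12.5532
df = 3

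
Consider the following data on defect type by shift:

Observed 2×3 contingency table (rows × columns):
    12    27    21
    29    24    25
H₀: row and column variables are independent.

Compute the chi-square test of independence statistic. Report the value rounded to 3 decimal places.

Row totals [60, 78], col totals [41, 51, 46], n=138
χ² = (12−17.83)²/17.83 + (27−22.17)²/22.17 + (21−20.00)²/20.00 + (29−23.17)²/23.17 + (24−28.83)²/28.83 + (25−26.00)²/26.00 = 5.3157
df = 2

test statistic = 5.316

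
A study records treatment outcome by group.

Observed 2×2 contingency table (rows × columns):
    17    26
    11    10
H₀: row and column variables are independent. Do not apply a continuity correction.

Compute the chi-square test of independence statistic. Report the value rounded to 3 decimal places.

test statistic = 0.946

Row totals [43, 21], col totals [28, 36], n=64
χ² = (17−18.81)²/18.81 + (26−24.19)²/24.19 + (11−9.19)²/9.19 + (10−11.81)²/11.81 = 0.9461
df = 1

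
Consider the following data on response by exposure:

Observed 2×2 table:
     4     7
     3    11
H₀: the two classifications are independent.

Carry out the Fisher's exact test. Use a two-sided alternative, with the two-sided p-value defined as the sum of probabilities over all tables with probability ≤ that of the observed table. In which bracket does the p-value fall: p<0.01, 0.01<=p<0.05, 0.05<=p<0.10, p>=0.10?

Margins: r₁=11, r₂=14, c₁=7, c₂=18, n=25
p_obs = C(11,4)·C(14,3)/C(25,7); sum pmf over tables with pmf ≤ p_obs
p-value (two-sided) = 0.65641
→ bracket: p>=0.10

p-value bracket: p>=0.10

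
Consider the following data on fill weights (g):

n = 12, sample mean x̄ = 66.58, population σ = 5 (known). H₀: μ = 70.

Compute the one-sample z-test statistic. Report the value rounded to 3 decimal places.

SE = σ/√n = 5/√12 = 1.4434
z = (x̄−μ₀)/SE = (66.58−70)/1.4434 = -2.3694

test statistic = -2.369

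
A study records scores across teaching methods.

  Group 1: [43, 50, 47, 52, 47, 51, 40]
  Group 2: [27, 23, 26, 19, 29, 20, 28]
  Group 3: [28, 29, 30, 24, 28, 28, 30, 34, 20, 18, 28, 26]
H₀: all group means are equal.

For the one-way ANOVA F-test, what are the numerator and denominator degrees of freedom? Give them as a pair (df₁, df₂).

k = 3 groups, N = 26 total
df = (k−1, N−k) = (3−1, 26−3) = (2, 23)

degrees of freedom = [2, 23]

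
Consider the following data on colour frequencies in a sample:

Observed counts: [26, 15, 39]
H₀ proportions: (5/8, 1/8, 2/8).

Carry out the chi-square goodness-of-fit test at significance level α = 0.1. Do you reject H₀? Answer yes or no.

reject H₀: yes

n = 80; E_i = n·p_i = [50.00, 10.00, 20.00]
χ² = (26−50.00)²/50.00 + (15−10.00)²/10.00 + (39−20.00)²/20.00 = 32.0700
df = 2
p-value (upper-tail) = 0.00000
At α=0.1: p < α → reject H₀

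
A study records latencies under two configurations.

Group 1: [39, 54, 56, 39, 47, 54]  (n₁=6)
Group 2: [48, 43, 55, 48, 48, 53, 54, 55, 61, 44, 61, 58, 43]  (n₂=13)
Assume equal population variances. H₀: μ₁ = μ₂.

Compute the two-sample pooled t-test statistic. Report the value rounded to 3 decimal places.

x̄₁=48.167, s₁=7.731, n₁=6
x̄₂=51.615, s₂=6.410, n₂=13
s_p² = [5·7.731² + 12·6.410²]/17 = 46.5830
SE = √(s_p²·(1/6+1/13)) = 3.3686
t = (48.167−51.615)/3.3686 = -1.0238
df = 17

test statistic = -1.024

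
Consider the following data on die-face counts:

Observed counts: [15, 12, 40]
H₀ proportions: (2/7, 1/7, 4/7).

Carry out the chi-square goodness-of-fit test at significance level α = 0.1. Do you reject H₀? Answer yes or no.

reject H₀: no

n = 67; E_i = n·p_i = [19.14, 9.57, 38.29]
χ² = (15−19.14)²/19.14 + (12−9.57)²/9.57 + (40−38.29)²/38.29 = 1.5896
df = 2
p-value (upper-tail) = 0.45168
At α=0.1: p ≥ α → fail to reject H₀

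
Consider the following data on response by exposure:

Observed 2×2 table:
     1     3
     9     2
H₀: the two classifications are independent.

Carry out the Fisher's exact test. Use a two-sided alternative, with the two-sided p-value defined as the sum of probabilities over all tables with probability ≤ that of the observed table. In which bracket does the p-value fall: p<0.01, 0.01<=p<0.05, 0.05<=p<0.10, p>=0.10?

Margins: r₁=4, r₂=11, c₁=10, c₂=5, n=15
p_obs = C(4,1)·C(11,9)/C(15,10); sum pmf over tables with pmf ≤ p_obs
p-value (two-sided) = 0.07692
→ bracket: 0.05<=p<0.10

p-value bracket: 0.05<=p<0.10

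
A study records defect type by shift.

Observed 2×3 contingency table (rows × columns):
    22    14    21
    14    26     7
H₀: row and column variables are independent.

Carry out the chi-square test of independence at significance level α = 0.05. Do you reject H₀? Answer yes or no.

Row totals [57, 47], col totals [36, 40, 28], n=104
χ² = (22−19.73)²/19.73 + (14−21.92)²/21.92 + (21−15.35)²/15.35 + (14−16.27)²/16.27 + (26−18.08)²/18.08 + (7−12.65)²/12.65 = 11.5228
df = 2
p-value (upper-tail) = 0.00315
At α=0.05: p < α → reject H₀

reject H₀: yes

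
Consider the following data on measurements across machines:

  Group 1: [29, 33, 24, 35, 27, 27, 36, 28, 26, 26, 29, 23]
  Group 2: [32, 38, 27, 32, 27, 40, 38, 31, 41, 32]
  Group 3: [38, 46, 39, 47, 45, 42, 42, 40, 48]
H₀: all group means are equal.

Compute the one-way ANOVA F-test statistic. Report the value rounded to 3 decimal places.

Group means [28.58, 33.80, 43.00], grand mean 34.452
SSB = Σnᵢ(x̄ᵢ−x̄)² = 1075.161; SSW = ΣΣ(x−x̄ᵢ)² = 528.517
MSB = 1075.161/2 = 537.5804; MSW = 528.517/28 = 18.8756
F = MSB/MSW = 28.4802
df = (2, 28)

test statistic = 28.480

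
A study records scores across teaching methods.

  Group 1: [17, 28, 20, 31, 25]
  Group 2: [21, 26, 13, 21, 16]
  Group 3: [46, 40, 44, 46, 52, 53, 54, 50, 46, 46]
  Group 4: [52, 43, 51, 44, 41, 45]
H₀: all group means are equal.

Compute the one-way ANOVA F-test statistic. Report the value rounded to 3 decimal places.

Group means [24.20, 19.40, 47.70, 46.00], grand mean 37.346
SSB = Σnᵢ(x̄ᵢ−x̄)² = 3995.785; SSW = ΣΣ(x−x̄ᵢ)² = 508.100
MSB = 3995.785/3 = 1331.9282; MSW = 508.100/22 = 23.0955
F = MSB/MSW = 57.6706
df = (3, 22)

test statistic = 57.671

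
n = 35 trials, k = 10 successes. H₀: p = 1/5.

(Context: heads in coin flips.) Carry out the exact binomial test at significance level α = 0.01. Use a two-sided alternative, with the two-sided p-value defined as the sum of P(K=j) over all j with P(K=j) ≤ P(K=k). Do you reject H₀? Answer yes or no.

Exact binomial: n=35, k=10, p₀=1/5=0.2000
P(X=j) = C(n,j)·p₀^j·(1−p₀)^(n−j); p = Σ P(X=j) over j with P(X=j) ≤ P(X=10)
p-value (two-sided) = 0.20625
At α=0.01: p ≥ α → fail to reject H₀

reject H₀: no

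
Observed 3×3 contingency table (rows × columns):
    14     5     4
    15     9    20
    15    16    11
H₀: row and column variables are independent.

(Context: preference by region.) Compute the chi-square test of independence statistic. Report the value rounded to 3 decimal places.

Row totals [23, 44, 42], col totals [44, 30, 35], n=109
χ² = (14−9.28)²/9.28 + (5−6.33)²/6.33 + (4−7.39)²/7.39 + (15−17.76)²/17.76 + (9−12.11)²/12.11 + (20−14.13)²/14.13 + (15−16.95)²/16.95 + (16−11.56)²/11.56 + (11−13.49)²/13.49 = 10.2838
df = 4

test statistic = 10.284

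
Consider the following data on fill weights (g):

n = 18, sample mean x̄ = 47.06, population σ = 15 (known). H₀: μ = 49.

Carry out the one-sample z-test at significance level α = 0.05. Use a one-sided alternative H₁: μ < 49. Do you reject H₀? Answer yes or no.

SE = σ/√n = 15/√18 = 3.5355
z = (x̄−μ₀)/SE = (47.06−49)/3.5355 = -0.5487
p-value (one-sided, H₁ less) = 0.29160
At α=0.05: p ≥ α → fail to reject H₀

reject H₀: no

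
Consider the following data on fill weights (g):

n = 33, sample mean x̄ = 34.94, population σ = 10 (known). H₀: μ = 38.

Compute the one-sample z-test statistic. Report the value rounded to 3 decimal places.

SE = σ/√n = 10/√33 = 1.7408
z = (x̄−μ₀)/SE = (34.94−38)/1.7408 = -1.7578

test statistic = -1.758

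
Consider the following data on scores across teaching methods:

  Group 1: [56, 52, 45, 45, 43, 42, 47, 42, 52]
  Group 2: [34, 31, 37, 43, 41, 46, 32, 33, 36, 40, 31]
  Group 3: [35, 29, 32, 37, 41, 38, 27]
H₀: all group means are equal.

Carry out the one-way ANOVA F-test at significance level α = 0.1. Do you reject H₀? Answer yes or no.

reject H₀: yes

Group means [47.11, 36.73, 34.14], grand mean 39.519
SSB = Σnᵢ(x̄ᵢ−x̄)² = 806.813; SSW = ΣΣ(x−x̄ᵢ)² = 621.928
MSB = 806.813/2 = 403.4064; MSW = 621.928/24 = 25.9137
F = MSB/MSW = 15.5673
df = (2, 24)
p-value (upper-tail) = 0.00005
At α=0.1: p < α → reject H₀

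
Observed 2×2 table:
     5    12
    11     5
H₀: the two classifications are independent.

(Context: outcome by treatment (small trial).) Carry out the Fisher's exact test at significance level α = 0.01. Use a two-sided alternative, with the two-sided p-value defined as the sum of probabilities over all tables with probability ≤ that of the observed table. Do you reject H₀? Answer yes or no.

Margins: r₁=17, r₂=16, c₁=16, c₂=17, n=33
p_obs = C(17,5)·C(16,11)/C(33,16); sum pmf over tables with pmf ≤ p_obs
p-value (two-sided) = 0.03808
At α=0.01: p ≥ α → fail to reject H₀

reject H₀: no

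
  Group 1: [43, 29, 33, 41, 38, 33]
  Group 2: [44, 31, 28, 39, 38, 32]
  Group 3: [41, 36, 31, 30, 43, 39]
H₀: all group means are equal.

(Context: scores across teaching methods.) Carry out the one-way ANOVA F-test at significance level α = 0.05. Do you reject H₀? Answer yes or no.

reject H₀: no

Group means [36.17, 35.33, 36.67], grand mean 36.056
SSB = Σnᵢ(x̄ᵢ−x̄)² = 5.444; SSW = ΣΣ(x−x̄ᵢ)² = 465.500
MSB = 5.444/2 = 2.7222; MSW = 465.500/15 = 31.0333
F = MSB/MSW = 0.0877
df = (2, 15)
p-value (upper-tail) = 0.91648
At α=0.05: p ≥ α → fail to reject H₀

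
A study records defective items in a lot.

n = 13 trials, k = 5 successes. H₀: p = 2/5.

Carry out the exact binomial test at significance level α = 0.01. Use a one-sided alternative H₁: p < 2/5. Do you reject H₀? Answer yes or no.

Exact binomial: n=13, k=5, p₀=2/5=0.4000
P(X≤5) from Σ C(n,i)·p₀^i·(1−p₀)^(n−i)
p-value (one-sided, H₁ less) = 0.57440
At α=0.01: p ≥ α → fail to reject H₀

reject H₀: no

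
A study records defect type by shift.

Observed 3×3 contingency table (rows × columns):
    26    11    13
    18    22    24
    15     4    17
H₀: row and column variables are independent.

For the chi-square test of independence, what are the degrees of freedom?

degrees of freedom = 4

df = (r−1)(c−1) = (3−1)·(3−1) = 4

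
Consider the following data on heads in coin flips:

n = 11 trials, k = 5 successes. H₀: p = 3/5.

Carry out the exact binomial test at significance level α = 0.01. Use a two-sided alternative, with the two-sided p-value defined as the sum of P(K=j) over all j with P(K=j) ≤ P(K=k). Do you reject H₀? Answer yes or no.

reject H₀: no

Exact binomial: n=11, k=5, p₀=3/5=0.6000
P(X=j) = C(n,j)·p₀^j·(1−p₀)^(n−j); p = Σ P(X=j) over j with P(X=j) ≤ P(X=5)
p-value (two-sided) = 0.36542
At α=0.01: p ≥ α → fail to reject H₀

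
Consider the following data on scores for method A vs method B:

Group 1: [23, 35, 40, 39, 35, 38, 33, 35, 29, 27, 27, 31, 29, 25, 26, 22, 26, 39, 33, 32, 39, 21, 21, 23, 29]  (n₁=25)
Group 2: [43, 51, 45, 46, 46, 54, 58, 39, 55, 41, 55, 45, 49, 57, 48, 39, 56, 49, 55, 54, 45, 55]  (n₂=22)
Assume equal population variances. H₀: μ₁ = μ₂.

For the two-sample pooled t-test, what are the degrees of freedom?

df = n₁ + n₂ − 2 = 25 + 22 − 2 = 45

degrees of freedom = 45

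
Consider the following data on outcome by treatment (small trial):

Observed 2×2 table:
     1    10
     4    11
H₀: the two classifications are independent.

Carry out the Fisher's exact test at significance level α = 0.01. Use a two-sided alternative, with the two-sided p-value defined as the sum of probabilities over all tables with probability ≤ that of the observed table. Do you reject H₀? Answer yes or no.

reject H₀: no

Margins: r₁=11, r₂=15, c₁=5, c₂=21, n=26
p_obs = C(11,1)·C(15,4)/C(26,5); sum pmf over tables with pmf ≤ p_obs
p-value (two-sided) = 0.35619
At α=0.01: p ≥ α → fail to reject H₀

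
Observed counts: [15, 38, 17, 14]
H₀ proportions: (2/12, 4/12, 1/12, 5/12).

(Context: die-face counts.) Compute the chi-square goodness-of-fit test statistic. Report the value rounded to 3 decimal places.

test statistic = 30.529

n = 84; E_i = n·p_i = [14.00, 28.00, 7.00, 35.00]
χ² = (15−14.00)²/14.00 + (38−28.00)²/28.00 + (17−7.00)²/7.00 + (14−35.00)²/35.00 = 30.5286
df = 3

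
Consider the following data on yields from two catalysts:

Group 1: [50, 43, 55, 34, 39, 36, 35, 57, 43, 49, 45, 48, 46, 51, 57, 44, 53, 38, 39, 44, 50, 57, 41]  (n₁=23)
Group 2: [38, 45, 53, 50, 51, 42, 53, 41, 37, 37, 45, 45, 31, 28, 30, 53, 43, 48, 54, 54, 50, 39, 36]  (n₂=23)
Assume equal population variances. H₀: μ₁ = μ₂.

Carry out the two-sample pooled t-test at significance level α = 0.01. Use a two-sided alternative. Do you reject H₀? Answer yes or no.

x̄₁=45.826, s₁=7.203, n₁=23
x̄₂=43.609, s₂=8.083, n₂=23
s_p² = [22·7.203² + 22·8.083²]/44 = 58.6087
SE = √(s_p²·(1/23+1/23)) = 2.2575
t = (45.826−43.609)/2.2575 = 0.9822
df = 44
p-value (two-sided) = 0.33136
At α=0.01: p ≥ α → fail to reject H₀

reject H₀: no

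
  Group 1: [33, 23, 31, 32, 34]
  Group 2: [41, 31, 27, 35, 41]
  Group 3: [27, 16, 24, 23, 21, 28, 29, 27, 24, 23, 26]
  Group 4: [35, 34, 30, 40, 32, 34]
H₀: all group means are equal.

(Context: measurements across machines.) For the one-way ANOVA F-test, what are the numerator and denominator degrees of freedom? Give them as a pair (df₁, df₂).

degrees of freedom = [3, 23]

k = 4 groups, N = 27 total
df = (k−1, N−k) = (4−1, 27−4) = (3, 23)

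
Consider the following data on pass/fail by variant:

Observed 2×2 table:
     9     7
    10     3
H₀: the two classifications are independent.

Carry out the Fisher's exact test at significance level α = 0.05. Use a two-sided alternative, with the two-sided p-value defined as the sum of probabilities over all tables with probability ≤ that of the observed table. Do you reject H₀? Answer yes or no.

reject H₀: no

Margins: r₁=16, r₂=13, c₁=19, c₂=10, n=29
p_obs = C(16,9)·C(13,10)/C(29,19); sum pmf over tables with pmf ≤ p_obs
p-value (two-sided) = 0.43348
At α=0.05: p ≥ α → fail to reject H₀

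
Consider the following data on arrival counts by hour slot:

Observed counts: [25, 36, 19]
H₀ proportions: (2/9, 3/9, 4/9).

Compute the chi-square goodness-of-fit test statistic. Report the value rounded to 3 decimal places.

test statistic = 13.909

n = 80; E_i = n·p_i = [17.78, 26.67, 35.56]
χ² = (25−17.78)²/17.78 + (36−26.67)²/26.67 + (19−35.56)²/35.56 = 13.9094
df = 2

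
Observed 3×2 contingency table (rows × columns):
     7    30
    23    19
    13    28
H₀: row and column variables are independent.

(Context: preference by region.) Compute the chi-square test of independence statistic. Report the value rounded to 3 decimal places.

test statistic = 11.452

Row totals [37, 42, 41], col totals [43, 77], n=120
χ² = (7−13.26)²/13.26 + (30−23.74)²/23.74 + (23−15.05)²/15.05 + (19−26.95)²/26.95 + (13−14.69)²/14.69 + (28−26.31)²/26.31 = 11.4521
df = 2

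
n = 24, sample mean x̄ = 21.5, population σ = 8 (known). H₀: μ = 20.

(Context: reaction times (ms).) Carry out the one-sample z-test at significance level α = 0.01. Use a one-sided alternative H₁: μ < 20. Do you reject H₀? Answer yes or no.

reject H₀: no

SE = σ/√n = 8/√24 = 1.6330
z = (x̄−μ₀)/SE = (21.5−20)/1.6330 = 0.9186
p-value (one-sided, H₁ less) = 0.82084
At α=0.01: p ≥ α → fail to reject H₀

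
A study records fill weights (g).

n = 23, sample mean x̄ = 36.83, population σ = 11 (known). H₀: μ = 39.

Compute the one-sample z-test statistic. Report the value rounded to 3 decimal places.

SE = σ/√n = 11/√23 = 2.2937
z = (x̄−μ₀)/SE = (36.83−39)/2.2937 = -0.9461

test statistic = -0.946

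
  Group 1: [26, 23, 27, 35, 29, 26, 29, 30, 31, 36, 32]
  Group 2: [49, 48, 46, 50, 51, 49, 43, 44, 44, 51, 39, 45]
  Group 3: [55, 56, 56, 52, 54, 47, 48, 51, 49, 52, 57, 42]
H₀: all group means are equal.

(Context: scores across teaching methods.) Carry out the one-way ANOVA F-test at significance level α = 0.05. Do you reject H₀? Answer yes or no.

reject H₀: yes

Group means [29.45, 46.58, 51.58], grand mean 42.914
SSB = Σnᵢ(x̄ᵢ−x̄)² = 3056.182; SSW = ΣΣ(x−x̄ᵢ)² = 524.561
MSB = 3056.182/2 = 1528.0911; MSW = 524.561/32 = 16.3925
F = MSB/MSW = 93.2188
df = (2, 32)
p-value (upper-tail) = 0.00000
At α=0.05: p < α → reject H₀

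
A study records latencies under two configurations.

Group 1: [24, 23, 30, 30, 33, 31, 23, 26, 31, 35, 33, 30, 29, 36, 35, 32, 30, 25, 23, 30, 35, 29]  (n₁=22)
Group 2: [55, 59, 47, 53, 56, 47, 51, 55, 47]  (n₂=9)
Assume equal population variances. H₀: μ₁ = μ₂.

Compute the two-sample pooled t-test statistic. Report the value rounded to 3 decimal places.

test statistic = -13.474

x̄₁=29.682, s₁=4.133, n₁=22
x̄₂=52.222, s₂=4.466, n₂=9
s_p² = [21·4.133² + 8·4.466²]/29 = 17.8734
SE = √(s_p²·(1/22+1/9)) = 1.6728
t = (29.682−52.222)/1.6728 = -13.4744
df = 29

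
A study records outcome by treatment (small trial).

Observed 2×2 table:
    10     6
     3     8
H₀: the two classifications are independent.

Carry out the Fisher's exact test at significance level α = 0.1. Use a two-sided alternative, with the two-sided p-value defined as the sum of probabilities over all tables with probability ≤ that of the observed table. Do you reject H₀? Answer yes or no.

Margins: r₁=16, r₂=11, c₁=13, c₂=14, n=27
p_obs = C(16,10)·C(11,3)/C(27,13); sum pmf over tables with pmf ≤ p_obs
p-value (two-sided) = 0.12011
At α=0.1: p ≥ α → fail to reject H₀

reject H₀: no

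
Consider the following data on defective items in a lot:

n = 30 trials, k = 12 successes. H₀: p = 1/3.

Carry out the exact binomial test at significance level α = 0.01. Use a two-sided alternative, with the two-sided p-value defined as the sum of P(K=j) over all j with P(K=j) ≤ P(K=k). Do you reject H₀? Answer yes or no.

Exact binomial: n=30, k=12, p₀=1/3=0.3333
P(X=j) = C(n,j)·p₀^j·(1−p₀)^(n−j); p = Σ P(X=j) over j with P(X=j) ≤ P(X=12)
p-value (two-sided) = 0.44292
At α=0.01: p ≥ α → fail to reject H₀

reject H₀: no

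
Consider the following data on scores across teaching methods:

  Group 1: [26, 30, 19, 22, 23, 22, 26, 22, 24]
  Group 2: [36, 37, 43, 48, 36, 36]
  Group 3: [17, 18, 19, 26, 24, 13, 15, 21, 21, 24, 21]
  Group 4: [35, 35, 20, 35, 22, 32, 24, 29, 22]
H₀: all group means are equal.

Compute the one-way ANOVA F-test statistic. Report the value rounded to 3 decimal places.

Group means [23.78, 39.33, 19.91, 28.22], grand mean 26.371
SSB = Σnᵢ(x̄ᵢ−x̄)² = 1558.818; SSW = ΣΣ(x−x̄ᵢ)² = 683.354
MSB = 1558.818/3 = 519.6060; MSW = 683.354/31 = 22.0437
F = MSB/MSW = 23.5717
df = (3, 31)

test statistic = 23.572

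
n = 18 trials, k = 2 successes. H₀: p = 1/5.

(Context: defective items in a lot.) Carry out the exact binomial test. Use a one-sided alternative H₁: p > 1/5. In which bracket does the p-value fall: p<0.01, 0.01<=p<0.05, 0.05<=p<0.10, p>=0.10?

p-value bracket: p>=0.10

Exact binomial: n=18, k=2, p₀=1/5=0.2000
P(X≥2) from Σ C(n,i)·p₀^i·(1−p₀)^(n−i)
p-value (one-sided, H₁ greater) = 0.90092
→ bracket: p>=0.10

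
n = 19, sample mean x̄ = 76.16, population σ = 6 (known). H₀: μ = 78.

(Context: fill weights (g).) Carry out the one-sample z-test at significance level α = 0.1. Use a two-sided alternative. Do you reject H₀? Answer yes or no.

SE = σ/√n = 6/√19 = 1.3765
z = (x̄−μ₀)/SE = (76.16−78)/1.3765 = -1.3367
p-value (two-sided) = 0.18131
At α=0.1: p ≥ α → fail to reject H₀

reject H₀: no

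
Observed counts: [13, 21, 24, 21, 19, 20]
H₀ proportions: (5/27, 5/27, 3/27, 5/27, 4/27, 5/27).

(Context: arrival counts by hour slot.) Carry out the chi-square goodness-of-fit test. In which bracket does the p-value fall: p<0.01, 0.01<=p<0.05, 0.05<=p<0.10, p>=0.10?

p-value bracket: 0.01<=p<0.05

n = 118; E_i = n·p_i = [21.85, 21.85, 13.11, 21.85, 17.48, 21.85]
χ² = (13−21.85)²/21.85 + (21−21.85)²/21.85 + (24−13.11)²/13.11 + (21−21.85)²/21.85 + (19−17.48)²/17.48 + (20−21.85)²/21.85 = 12.9843
df = 5
p-value (upper-tail) = 0.02353
→ bracket: 0.01<=p<0.05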